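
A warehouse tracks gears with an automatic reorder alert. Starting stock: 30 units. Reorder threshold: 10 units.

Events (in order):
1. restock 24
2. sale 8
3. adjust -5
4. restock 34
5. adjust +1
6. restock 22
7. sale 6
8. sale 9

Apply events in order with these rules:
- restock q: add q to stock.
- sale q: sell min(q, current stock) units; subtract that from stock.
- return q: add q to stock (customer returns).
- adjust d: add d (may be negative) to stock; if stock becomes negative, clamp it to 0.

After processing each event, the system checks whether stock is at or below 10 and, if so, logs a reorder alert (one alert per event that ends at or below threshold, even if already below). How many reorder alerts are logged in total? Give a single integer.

Answer: 0

Derivation:
Processing events:
Start: stock = 30
  Event 1 (restock 24): 30 + 24 = 54
  Event 2 (sale 8): sell min(8,54)=8. stock: 54 - 8 = 46. total_sold = 8
  Event 3 (adjust -5): 46 + -5 = 41
  Event 4 (restock 34): 41 + 34 = 75
  Event 5 (adjust +1): 75 + 1 = 76
  Event 6 (restock 22): 76 + 22 = 98
  Event 7 (sale 6): sell min(6,98)=6. stock: 98 - 6 = 92. total_sold = 14
  Event 8 (sale 9): sell min(9,92)=9. stock: 92 - 9 = 83. total_sold = 23
Final: stock = 83, total_sold = 23

Checking against threshold 10:
  After event 1: stock=54 > 10
  After event 2: stock=46 > 10
  After event 3: stock=41 > 10
  After event 4: stock=75 > 10
  After event 5: stock=76 > 10
  After event 6: stock=98 > 10
  After event 7: stock=92 > 10
  After event 8: stock=83 > 10
Alert events: []. Count = 0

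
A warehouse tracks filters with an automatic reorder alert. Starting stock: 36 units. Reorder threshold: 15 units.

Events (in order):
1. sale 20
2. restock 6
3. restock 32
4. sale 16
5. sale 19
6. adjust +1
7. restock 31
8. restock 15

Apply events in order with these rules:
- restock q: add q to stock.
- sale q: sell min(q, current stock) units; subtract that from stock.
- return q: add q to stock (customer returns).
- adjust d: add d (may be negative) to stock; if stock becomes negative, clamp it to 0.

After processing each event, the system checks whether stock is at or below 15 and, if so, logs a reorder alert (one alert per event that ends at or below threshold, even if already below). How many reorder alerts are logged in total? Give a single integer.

Answer: 0

Derivation:
Processing events:
Start: stock = 36
  Event 1 (sale 20): sell min(20,36)=20. stock: 36 - 20 = 16. total_sold = 20
  Event 2 (restock 6): 16 + 6 = 22
  Event 3 (restock 32): 22 + 32 = 54
  Event 4 (sale 16): sell min(16,54)=16. stock: 54 - 16 = 38. total_sold = 36
  Event 5 (sale 19): sell min(19,38)=19. stock: 38 - 19 = 19. total_sold = 55
  Event 6 (adjust +1): 19 + 1 = 20
  Event 7 (restock 31): 20 + 31 = 51
  Event 8 (restock 15): 51 + 15 = 66
Final: stock = 66, total_sold = 55

Checking against threshold 15:
  After event 1: stock=16 > 15
  After event 2: stock=22 > 15
  After event 3: stock=54 > 15
  After event 4: stock=38 > 15
  After event 5: stock=19 > 15
  After event 6: stock=20 > 15
  After event 7: stock=51 > 15
  After event 8: stock=66 > 15
Alert events: []. Count = 0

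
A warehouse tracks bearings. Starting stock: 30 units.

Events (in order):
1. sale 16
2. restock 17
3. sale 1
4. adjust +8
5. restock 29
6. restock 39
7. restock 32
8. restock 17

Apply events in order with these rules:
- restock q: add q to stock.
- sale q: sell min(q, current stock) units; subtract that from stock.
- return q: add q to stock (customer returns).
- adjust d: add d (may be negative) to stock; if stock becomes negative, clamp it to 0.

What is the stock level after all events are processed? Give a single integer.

Processing events:
Start: stock = 30
  Event 1 (sale 16): sell min(16,30)=16. stock: 30 - 16 = 14. total_sold = 16
  Event 2 (restock 17): 14 + 17 = 31
  Event 3 (sale 1): sell min(1,31)=1. stock: 31 - 1 = 30. total_sold = 17
  Event 4 (adjust +8): 30 + 8 = 38
  Event 5 (restock 29): 38 + 29 = 67
  Event 6 (restock 39): 67 + 39 = 106
  Event 7 (restock 32): 106 + 32 = 138
  Event 8 (restock 17): 138 + 17 = 155
Final: stock = 155, total_sold = 17

Answer: 155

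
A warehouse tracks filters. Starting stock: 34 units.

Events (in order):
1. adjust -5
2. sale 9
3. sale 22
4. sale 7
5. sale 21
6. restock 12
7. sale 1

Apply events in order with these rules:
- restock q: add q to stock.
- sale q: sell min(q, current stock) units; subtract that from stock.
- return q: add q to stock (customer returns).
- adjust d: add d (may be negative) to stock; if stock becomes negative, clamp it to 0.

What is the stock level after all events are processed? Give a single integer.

Answer: 11

Derivation:
Processing events:
Start: stock = 34
  Event 1 (adjust -5): 34 + -5 = 29
  Event 2 (sale 9): sell min(9,29)=9. stock: 29 - 9 = 20. total_sold = 9
  Event 3 (sale 22): sell min(22,20)=20. stock: 20 - 20 = 0. total_sold = 29
  Event 4 (sale 7): sell min(7,0)=0. stock: 0 - 0 = 0. total_sold = 29
  Event 5 (sale 21): sell min(21,0)=0. stock: 0 - 0 = 0. total_sold = 29
  Event 6 (restock 12): 0 + 12 = 12
  Event 7 (sale 1): sell min(1,12)=1. stock: 12 - 1 = 11. total_sold = 30
Final: stock = 11, total_sold = 30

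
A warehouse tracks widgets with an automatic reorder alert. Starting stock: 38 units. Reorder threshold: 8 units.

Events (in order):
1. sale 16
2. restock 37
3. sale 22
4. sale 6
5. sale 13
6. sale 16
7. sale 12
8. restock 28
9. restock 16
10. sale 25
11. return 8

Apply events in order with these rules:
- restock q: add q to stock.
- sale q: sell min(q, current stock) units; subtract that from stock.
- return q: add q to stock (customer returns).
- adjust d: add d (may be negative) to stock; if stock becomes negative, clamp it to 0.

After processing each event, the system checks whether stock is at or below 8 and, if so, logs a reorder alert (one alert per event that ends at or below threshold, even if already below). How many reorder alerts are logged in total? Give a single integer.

Answer: 2

Derivation:
Processing events:
Start: stock = 38
  Event 1 (sale 16): sell min(16,38)=16. stock: 38 - 16 = 22. total_sold = 16
  Event 2 (restock 37): 22 + 37 = 59
  Event 3 (sale 22): sell min(22,59)=22. stock: 59 - 22 = 37. total_sold = 38
  Event 4 (sale 6): sell min(6,37)=6. stock: 37 - 6 = 31. total_sold = 44
  Event 5 (sale 13): sell min(13,31)=13. stock: 31 - 13 = 18. total_sold = 57
  Event 6 (sale 16): sell min(16,18)=16. stock: 18 - 16 = 2. total_sold = 73
  Event 7 (sale 12): sell min(12,2)=2. stock: 2 - 2 = 0. total_sold = 75
  Event 8 (restock 28): 0 + 28 = 28
  Event 9 (restock 16): 28 + 16 = 44
  Event 10 (sale 25): sell min(25,44)=25. stock: 44 - 25 = 19. total_sold = 100
  Event 11 (return 8): 19 + 8 = 27
Final: stock = 27, total_sold = 100

Checking against threshold 8:
  After event 1: stock=22 > 8
  After event 2: stock=59 > 8
  After event 3: stock=37 > 8
  After event 4: stock=31 > 8
  After event 5: stock=18 > 8
  After event 6: stock=2 <= 8 -> ALERT
  After event 7: stock=0 <= 8 -> ALERT
  After event 8: stock=28 > 8
  After event 9: stock=44 > 8
  After event 10: stock=19 > 8
  After event 11: stock=27 > 8
Alert events: [6, 7]. Count = 2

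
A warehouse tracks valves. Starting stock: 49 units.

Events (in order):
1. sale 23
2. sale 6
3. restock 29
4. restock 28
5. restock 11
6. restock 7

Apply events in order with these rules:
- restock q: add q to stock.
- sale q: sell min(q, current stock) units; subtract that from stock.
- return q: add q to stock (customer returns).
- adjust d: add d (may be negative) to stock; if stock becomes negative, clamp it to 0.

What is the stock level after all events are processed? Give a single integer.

Processing events:
Start: stock = 49
  Event 1 (sale 23): sell min(23,49)=23. stock: 49 - 23 = 26. total_sold = 23
  Event 2 (sale 6): sell min(6,26)=6. stock: 26 - 6 = 20. total_sold = 29
  Event 3 (restock 29): 20 + 29 = 49
  Event 4 (restock 28): 49 + 28 = 77
  Event 5 (restock 11): 77 + 11 = 88
  Event 6 (restock 7): 88 + 7 = 95
Final: stock = 95, total_sold = 29

Answer: 95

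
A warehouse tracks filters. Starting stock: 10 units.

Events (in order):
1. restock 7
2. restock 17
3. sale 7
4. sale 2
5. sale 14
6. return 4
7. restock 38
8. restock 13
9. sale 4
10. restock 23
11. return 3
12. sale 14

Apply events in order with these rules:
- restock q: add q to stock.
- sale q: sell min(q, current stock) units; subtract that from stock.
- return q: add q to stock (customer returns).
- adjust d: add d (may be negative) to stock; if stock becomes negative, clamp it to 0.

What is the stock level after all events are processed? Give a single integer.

Processing events:
Start: stock = 10
  Event 1 (restock 7): 10 + 7 = 17
  Event 2 (restock 17): 17 + 17 = 34
  Event 3 (sale 7): sell min(7,34)=7. stock: 34 - 7 = 27. total_sold = 7
  Event 4 (sale 2): sell min(2,27)=2. stock: 27 - 2 = 25. total_sold = 9
  Event 5 (sale 14): sell min(14,25)=14. stock: 25 - 14 = 11. total_sold = 23
  Event 6 (return 4): 11 + 4 = 15
  Event 7 (restock 38): 15 + 38 = 53
  Event 8 (restock 13): 53 + 13 = 66
  Event 9 (sale 4): sell min(4,66)=4. stock: 66 - 4 = 62. total_sold = 27
  Event 10 (restock 23): 62 + 23 = 85
  Event 11 (return 3): 85 + 3 = 88
  Event 12 (sale 14): sell min(14,88)=14. stock: 88 - 14 = 74. total_sold = 41
Final: stock = 74, total_sold = 41

Answer: 74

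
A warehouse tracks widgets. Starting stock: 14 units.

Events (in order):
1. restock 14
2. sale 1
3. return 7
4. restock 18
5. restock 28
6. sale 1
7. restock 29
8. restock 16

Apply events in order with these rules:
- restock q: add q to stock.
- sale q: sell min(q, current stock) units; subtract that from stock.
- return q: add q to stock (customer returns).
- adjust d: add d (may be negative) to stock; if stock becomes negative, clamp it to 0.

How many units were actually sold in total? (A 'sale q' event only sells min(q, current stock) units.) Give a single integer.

Processing events:
Start: stock = 14
  Event 1 (restock 14): 14 + 14 = 28
  Event 2 (sale 1): sell min(1,28)=1. stock: 28 - 1 = 27. total_sold = 1
  Event 3 (return 7): 27 + 7 = 34
  Event 4 (restock 18): 34 + 18 = 52
  Event 5 (restock 28): 52 + 28 = 80
  Event 6 (sale 1): sell min(1,80)=1. stock: 80 - 1 = 79. total_sold = 2
  Event 7 (restock 29): 79 + 29 = 108
  Event 8 (restock 16): 108 + 16 = 124
Final: stock = 124, total_sold = 2

Answer: 2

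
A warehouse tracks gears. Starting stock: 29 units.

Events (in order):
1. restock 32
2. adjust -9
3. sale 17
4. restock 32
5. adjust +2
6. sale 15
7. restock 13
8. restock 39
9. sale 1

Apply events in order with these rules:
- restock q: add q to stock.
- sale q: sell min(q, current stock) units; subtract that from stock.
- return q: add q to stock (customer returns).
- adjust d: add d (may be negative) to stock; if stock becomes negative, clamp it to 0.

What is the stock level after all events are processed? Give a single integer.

Answer: 105

Derivation:
Processing events:
Start: stock = 29
  Event 1 (restock 32): 29 + 32 = 61
  Event 2 (adjust -9): 61 + -9 = 52
  Event 3 (sale 17): sell min(17,52)=17. stock: 52 - 17 = 35. total_sold = 17
  Event 4 (restock 32): 35 + 32 = 67
  Event 5 (adjust +2): 67 + 2 = 69
  Event 6 (sale 15): sell min(15,69)=15. stock: 69 - 15 = 54. total_sold = 32
  Event 7 (restock 13): 54 + 13 = 67
  Event 8 (restock 39): 67 + 39 = 106
  Event 9 (sale 1): sell min(1,106)=1. stock: 106 - 1 = 105. total_sold = 33
Final: stock = 105, total_sold = 33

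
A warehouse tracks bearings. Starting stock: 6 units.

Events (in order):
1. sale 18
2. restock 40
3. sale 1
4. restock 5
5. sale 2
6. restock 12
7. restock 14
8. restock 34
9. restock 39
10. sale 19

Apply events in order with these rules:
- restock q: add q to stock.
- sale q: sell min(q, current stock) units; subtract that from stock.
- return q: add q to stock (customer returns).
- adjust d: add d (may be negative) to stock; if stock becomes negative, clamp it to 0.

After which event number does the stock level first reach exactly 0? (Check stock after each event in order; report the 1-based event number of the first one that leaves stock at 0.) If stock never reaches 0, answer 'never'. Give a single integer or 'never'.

Processing events:
Start: stock = 6
  Event 1 (sale 18): sell min(18,6)=6. stock: 6 - 6 = 0. total_sold = 6
  Event 2 (restock 40): 0 + 40 = 40
  Event 3 (sale 1): sell min(1,40)=1. stock: 40 - 1 = 39. total_sold = 7
  Event 4 (restock 5): 39 + 5 = 44
  Event 5 (sale 2): sell min(2,44)=2. stock: 44 - 2 = 42. total_sold = 9
  Event 6 (restock 12): 42 + 12 = 54
  Event 7 (restock 14): 54 + 14 = 68
  Event 8 (restock 34): 68 + 34 = 102
  Event 9 (restock 39): 102 + 39 = 141
  Event 10 (sale 19): sell min(19,141)=19. stock: 141 - 19 = 122. total_sold = 28
Final: stock = 122, total_sold = 28

First zero at event 1.

Answer: 1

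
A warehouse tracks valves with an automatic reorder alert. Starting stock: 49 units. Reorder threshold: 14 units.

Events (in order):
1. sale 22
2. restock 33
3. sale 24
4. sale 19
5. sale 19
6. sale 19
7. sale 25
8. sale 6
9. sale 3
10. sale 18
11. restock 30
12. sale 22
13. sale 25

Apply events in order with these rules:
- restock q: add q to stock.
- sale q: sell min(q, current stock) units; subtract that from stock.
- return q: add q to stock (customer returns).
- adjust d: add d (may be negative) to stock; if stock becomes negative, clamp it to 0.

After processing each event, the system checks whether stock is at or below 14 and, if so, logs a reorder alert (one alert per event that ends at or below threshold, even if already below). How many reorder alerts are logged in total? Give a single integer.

Processing events:
Start: stock = 49
  Event 1 (sale 22): sell min(22,49)=22. stock: 49 - 22 = 27. total_sold = 22
  Event 2 (restock 33): 27 + 33 = 60
  Event 3 (sale 24): sell min(24,60)=24. stock: 60 - 24 = 36. total_sold = 46
  Event 4 (sale 19): sell min(19,36)=19. stock: 36 - 19 = 17. total_sold = 65
  Event 5 (sale 19): sell min(19,17)=17. stock: 17 - 17 = 0. total_sold = 82
  Event 6 (sale 19): sell min(19,0)=0. stock: 0 - 0 = 0. total_sold = 82
  Event 7 (sale 25): sell min(25,0)=0. stock: 0 - 0 = 0. total_sold = 82
  Event 8 (sale 6): sell min(6,0)=0. stock: 0 - 0 = 0. total_sold = 82
  Event 9 (sale 3): sell min(3,0)=0. stock: 0 - 0 = 0. total_sold = 82
  Event 10 (sale 18): sell min(18,0)=0. stock: 0 - 0 = 0. total_sold = 82
  Event 11 (restock 30): 0 + 30 = 30
  Event 12 (sale 22): sell min(22,30)=22. stock: 30 - 22 = 8. total_sold = 104
  Event 13 (sale 25): sell min(25,8)=8. stock: 8 - 8 = 0. total_sold = 112
Final: stock = 0, total_sold = 112

Checking against threshold 14:
  After event 1: stock=27 > 14
  After event 2: stock=60 > 14
  After event 3: stock=36 > 14
  After event 4: stock=17 > 14
  After event 5: stock=0 <= 14 -> ALERT
  After event 6: stock=0 <= 14 -> ALERT
  After event 7: stock=0 <= 14 -> ALERT
  After event 8: stock=0 <= 14 -> ALERT
  After event 9: stock=0 <= 14 -> ALERT
  After event 10: stock=0 <= 14 -> ALERT
  After event 11: stock=30 > 14
  After event 12: stock=8 <= 14 -> ALERT
  After event 13: stock=0 <= 14 -> ALERT
Alert events: [5, 6, 7, 8, 9, 10, 12, 13]. Count = 8

Answer: 8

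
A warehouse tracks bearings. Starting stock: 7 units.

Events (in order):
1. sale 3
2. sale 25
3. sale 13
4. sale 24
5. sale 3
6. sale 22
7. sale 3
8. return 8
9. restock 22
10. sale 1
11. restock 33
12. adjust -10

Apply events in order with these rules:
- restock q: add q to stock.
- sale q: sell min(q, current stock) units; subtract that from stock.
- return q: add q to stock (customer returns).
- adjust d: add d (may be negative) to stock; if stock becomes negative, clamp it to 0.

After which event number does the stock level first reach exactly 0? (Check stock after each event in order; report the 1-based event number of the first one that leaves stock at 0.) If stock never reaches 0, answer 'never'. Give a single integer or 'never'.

Processing events:
Start: stock = 7
  Event 1 (sale 3): sell min(3,7)=3. stock: 7 - 3 = 4. total_sold = 3
  Event 2 (sale 25): sell min(25,4)=4. stock: 4 - 4 = 0. total_sold = 7
  Event 3 (sale 13): sell min(13,0)=0. stock: 0 - 0 = 0. total_sold = 7
  Event 4 (sale 24): sell min(24,0)=0. stock: 0 - 0 = 0. total_sold = 7
  Event 5 (sale 3): sell min(3,0)=0. stock: 0 - 0 = 0. total_sold = 7
  Event 6 (sale 22): sell min(22,0)=0. stock: 0 - 0 = 0. total_sold = 7
  Event 7 (sale 3): sell min(3,0)=0. stock: 0 - 0 = 0. total_sold = 7
  Event 8 (return 8): 0 + 8 = 8
  Event 9 (restock 22): 8 + 22 = 30
  Event 10 (sale 1): sell min(1,30)=1. stock: 30 - 1 = 29. total_sold = 8
  Event 11 (restock 33): 29 + 33 = 62
  Event 12 (adjust -10): 62 + -10 = 52
Final: stock = 52, total_sold = 8

First zero at event 2.

Answer: 2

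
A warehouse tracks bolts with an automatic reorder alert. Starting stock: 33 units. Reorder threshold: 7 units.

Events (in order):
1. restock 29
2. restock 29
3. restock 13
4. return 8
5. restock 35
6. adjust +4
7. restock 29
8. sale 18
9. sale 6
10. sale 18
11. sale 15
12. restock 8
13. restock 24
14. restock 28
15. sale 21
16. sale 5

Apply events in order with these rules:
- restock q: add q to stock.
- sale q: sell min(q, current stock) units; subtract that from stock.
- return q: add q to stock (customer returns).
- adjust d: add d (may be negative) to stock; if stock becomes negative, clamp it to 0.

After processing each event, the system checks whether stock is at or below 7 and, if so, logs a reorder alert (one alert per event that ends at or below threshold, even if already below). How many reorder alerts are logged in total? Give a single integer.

Processing events:
Start: stock = 33
  Event 1 (restock 29): 33 + 29 = 62
  Event 2 (restock 29): 62 + 29 = 91
  Event 3 (restock 13): 91 + 13 = 104
  Event 4 (return 8): 104 + 8 = 112
  Event 5 (restock 35): 112 + 35 = 147
  Event 6 (adjust +4): 147 + 4 = 151
  Event 7 (restock 29): 151 + 29 = 180
  Event 8 (sale 18): sell min(18,180)=18. stock: 180 - 18 = 162. total_sold = 18
  Event 9 (sale 6): sell min(6,162)=6. stock: 162 - 6 = 156. total_sold = 24
  Event 10 (sale 18): sell min(18,156)=18. stock: 156 - 18 = 138. total_sold = 42
  Event 11 (sale 15): sell min(15,138)=15. stock: 138 - 15 = 123. total_sold = 57
  Event 12 (restock 8): 123 + 8 = 131
  Event 13 (restock 24): 131 + 24 = 155
  Event 14 (restock 28): 155 + 28 = 183
  Event 15 (sale 21): sell min(21,183)=21. stock: 183 - 21 = 162. total_sold = 78
  Event 16 (sale 5): sell min(5,162)=5. stock: 162 - 5 = 157. total_sold = 83
Final: stock = 157, total_sold = 83

Checking against threshold 7:
  After event 1: stock=62 > 7
  After event 2: stock=91 > 7
  After event 3: stock=104 > 7
  After event 4: stock=112 > 7
  After event 5: stock=147 > 7
  After event 6: stock=151 > 7
  After event 7: stock=180 > 7
  After event 8: stock=162 > 7
  After event 9: stock=156 > 7
  After event 10: stock=138 > 7
  After event 11: stock=123 > 7
  After event 12: stock=131 > 7
  After event 13: stock=155 > 7
  After event 14: stock=183 > 7
  After event 15: stock=162 > 7
  After event 16: stock=157 > 7
Alert events: []. Count = 0

Answer: 0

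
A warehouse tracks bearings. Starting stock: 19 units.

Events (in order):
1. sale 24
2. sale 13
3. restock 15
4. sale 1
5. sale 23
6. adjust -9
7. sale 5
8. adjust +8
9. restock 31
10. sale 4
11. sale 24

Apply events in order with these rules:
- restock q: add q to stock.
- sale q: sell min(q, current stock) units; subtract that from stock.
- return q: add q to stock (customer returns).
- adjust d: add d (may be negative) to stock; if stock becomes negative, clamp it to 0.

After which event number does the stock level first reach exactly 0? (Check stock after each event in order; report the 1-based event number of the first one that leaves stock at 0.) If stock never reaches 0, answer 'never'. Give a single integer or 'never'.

Answer: 1

Derivation:
Processing events:
Start: stock = 19
  Event 1 (sale 24): sell min(24,19)=19. stock: 19 - 19 = 0. total_sold = 19
  Event 2 (sale 13): sell min(13,0)=0. stock: 0 - 0 = 0. total_sold = 19
  Event 3 (restock 15): 0 + 15 = 15
  Event 4 (sale 1): sell min(1,15)=1. stock: 15 - 1 = 14. total_sold = 20
  Event 5 (sale 23): sell min(23,14)=14. stock: 14 - 14 = 0. total_sold = 34
  Event 6 (adjust -9): 0 + -9 = 0 (clamped to 0)
  Event 7 (sale 5): sell min(5,0)=0. stock: 0 - 0 = 0. total_sold = 34
  Event 8 (adjust +8): 0 + 8 = 8
  Event 9 (restock 31): 8 + 31 = 39
  Event 10 (sale 4): sell min(4,39)=4. stock: 39 - 4 = 35. total_sold = 38
  Event 11 (sale 24): sell min(24,35)=24. stock: 35 - 24 = 11. total_sold = 62
Final: stock = 11, total_sold = 62

First zero at event 1.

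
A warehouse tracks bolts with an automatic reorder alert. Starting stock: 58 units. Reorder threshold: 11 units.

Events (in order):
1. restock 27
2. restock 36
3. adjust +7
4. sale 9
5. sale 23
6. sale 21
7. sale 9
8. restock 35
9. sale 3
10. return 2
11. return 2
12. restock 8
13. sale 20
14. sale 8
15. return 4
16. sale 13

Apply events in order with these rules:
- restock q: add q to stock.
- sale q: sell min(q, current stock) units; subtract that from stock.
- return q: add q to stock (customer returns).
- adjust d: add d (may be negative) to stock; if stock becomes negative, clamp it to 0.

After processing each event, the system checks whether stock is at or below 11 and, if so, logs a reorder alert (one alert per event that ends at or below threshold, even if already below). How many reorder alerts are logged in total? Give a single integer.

Answer: 0

Derivation:
Processing events:
Start: stock = 58
  Event 1 (restock 27): 58 + 27 = 85
  Event 2 (restock 36): 85 + 36 = 121
  Event 3 (adjust +7): 121 + 7 = 128
  Event 4 (sale 9): sell min(9,128)=9. stock: 128 - 9 = 119. total_sold = 9
  Event 5 (sale 23): sell min(23,119)=23. stock: 119 - 23 = 96. total_sold = 32
  Event 6 (sale 21): sell min(21,96)=21. stock: 96 - 21 = 75. total_sold = 53
  Event 7 (sale 9): sell min(9,75)=9. stock: 75 - 9 = 66. total_sold = 62
  Event 8 (restock 35): 66 + 35 = 101
  Event 9 (sale 3): sell min(3,101)=3. stock: 101 - 3 = 98. total_sold = 65
  Event 10 (return 2): 98 + 2 = 100
  Event 11 (return 2): 100 + 2 = 102
  Event 12 (restock 8): 102 + 8 = 110
  Event 13 (sale 20): sell min(20,110)=20. stock: 110 - 20 = 90. total_sold = 85
  Event 14 (sale 8): sell min(8,90)=8. stock: 90 - 8 = 82. total_sold = 93
  Event 15 (return 4): 82 + 4 = 86
  Event 16 (sale 13): sell min(13,86)=13. stock: 86 - 13 = 73. total_sold = 106
Final: stock = 73, total_sold = 106

Checking against threshold 11:
  After event 1: stock=85 > 11
  After event 2: stock=121 > 11
  After event 3: stock=128 > 11
  After event 4: stock=119 > 11
  After event 5: stock=96 > 11
  After event 6: stock=75 > 11
  After event 7: stock=66 > 11
  After event 8: stock=101 > 11
  After event 9: stock=98 > 11
  After event 10: stock=100 > 11
  After event 11: stock=102 > 11
  After event 12: stock=110 > 11
  After event 13: stock=90 > 11
  After event 14: stock=82 > 11
  After event 15: stock=86 > 11
  After event 16: stock=73 > 11
Alert events: []. Count = 0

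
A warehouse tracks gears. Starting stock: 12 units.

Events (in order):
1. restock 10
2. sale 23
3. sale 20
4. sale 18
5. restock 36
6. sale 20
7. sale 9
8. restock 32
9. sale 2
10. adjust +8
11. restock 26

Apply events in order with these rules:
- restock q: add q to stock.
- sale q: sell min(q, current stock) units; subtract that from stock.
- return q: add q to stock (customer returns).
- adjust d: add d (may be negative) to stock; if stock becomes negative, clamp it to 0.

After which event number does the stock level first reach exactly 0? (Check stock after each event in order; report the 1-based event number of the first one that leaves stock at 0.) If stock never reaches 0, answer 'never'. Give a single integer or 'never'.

Answer: 2

Derivation:
Processing events:
Start: stock = 12
  Event 1 (restock 10): 12 + 10 = 22
  Event 2 (sale 23): sell min(23,22)=22. stock: 22 - 22 = 0. total_sold = 22
  Event 3 (sale 20): sell min(20,0)=0. stock: 0 - 0 = 0. total_sold = 22
  Event 4 (sale 18): sell min(18,0)=0. stock: 0 - 0 = 0. total_sold = 22
  Event 5 (restock 36): 0 + 36 = 36
  Event 6 (sale 20): sell min(20,36)=20. stock: 36 - 20 = 16. total_sold = 42
  Event 7 (sale 9): sell min(9,16)=9. stock: 16 - 9 = 7. total_sold = 51
  Event 8 (restock 32): 7 + 32 = 39
  Event 9 (sale 2): sell min(2,39)=2. stock: 39 - 2 = 37. total_sold = 53
  Event 10 (adjust +8): 37 + 8 = 45
  Event 11 (restock 26): 45 + 26 = 71
Final: stock = 71, total_sold = 53

First zero at event 2.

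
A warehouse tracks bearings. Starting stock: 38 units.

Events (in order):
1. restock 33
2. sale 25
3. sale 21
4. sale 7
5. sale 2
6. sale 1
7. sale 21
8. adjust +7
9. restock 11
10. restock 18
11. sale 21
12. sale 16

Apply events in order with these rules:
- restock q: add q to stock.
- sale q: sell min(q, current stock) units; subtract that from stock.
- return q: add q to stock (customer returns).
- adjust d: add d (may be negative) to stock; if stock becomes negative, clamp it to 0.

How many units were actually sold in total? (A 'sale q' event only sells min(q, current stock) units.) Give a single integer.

Answer: 107

Derivation:
Processing events:
Start: stock = 38
  Event 1 (restock 33): 38 + 33 = 71
  Event 2 (sale 25): sell min(25,71)=25. stock: 71 - 25 = 46. total_sold = 25
  Event 3 (sale 21): sell min(21,46)=21. stock: 46 - 21 = 25. total_sold = 46
  Event 4 (sale 7): sell min(7,25)=7. stock: 25 - 7 = 18. total_sold = 53
  Event 5 (sale 2): sell min(2,18)=2. stock: 18 - 2 = 16. total_sold = 55
  Event 6 (sale 1): sell min(1,16)=1. stock: 16 - 1 = 15. total_sold = 56
  Event 7 (sale 21): sell min(21,15)=15. stock: 15 - 15 = 0. total_sold = 71
  Event 8 (adjust +7): 0 + 7 = 7
  Event 9 (restock 11): 7 + 11 = 18
  Event 10 (restock 18): 18 + 18 = 36
  Event 11 (sale 21): sell min(21,36)=21. stock: 36 - 21 = 15. total_sold = 92
  Event 12 (sale 16): sell min(16,15)=15. stock: 15 - 15 = 0. total_sold = 107
Final: stock = 0, total_sold = 107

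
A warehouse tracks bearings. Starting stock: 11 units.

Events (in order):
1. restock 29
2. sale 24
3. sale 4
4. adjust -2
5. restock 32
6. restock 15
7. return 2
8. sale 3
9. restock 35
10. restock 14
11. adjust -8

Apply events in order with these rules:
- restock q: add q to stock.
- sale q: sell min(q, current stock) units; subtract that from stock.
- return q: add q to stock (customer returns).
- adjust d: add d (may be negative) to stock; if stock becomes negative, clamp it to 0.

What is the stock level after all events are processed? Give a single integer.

Answer: 97

Derivation:
Processing events:
Start: stock = 11
  Event 1 (restock 29): 11 + 29 = 40
  Event 2 (sale 24): sell min(24,40)=24. stock: 40 - 24 = 16. total_sold = 24
  Event 3 (sale 4): sell min(4,16)=4. stock: 16 - 4 = 12. total_sold = 28
  Event 4 (adjust -2): 12 + -2 = 10
  Event 5 (restock 32): 10 + 32 = 42
  Event 6 (restock 15): 42 + 15 = 57
  Event 7 (return 2): 57 + 2 = 59
  Event 8 (sale 3): sell min(3,59)=3. stock: 59 - 3 = 56. total_sold = 31
  Event 9 (restock 35): 56 + 35 = 91
  Event 10 (restock 14): 91 + 14 = 105
  Event 11 (adjust -8): 105 + -8 = 97
Final: stock = 97, total_sold = 31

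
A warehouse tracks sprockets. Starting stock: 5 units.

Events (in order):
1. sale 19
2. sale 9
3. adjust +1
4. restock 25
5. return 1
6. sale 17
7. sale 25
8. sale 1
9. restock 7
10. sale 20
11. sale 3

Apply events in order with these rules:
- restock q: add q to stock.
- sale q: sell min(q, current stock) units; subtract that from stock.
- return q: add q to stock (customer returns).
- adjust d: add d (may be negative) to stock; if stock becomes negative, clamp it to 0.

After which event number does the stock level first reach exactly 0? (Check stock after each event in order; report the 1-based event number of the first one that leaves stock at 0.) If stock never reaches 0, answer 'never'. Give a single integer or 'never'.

Processing events:
Start: stock = 5
  Event 1 (sale 19): sell min(19,5)=5. stock: 5 - 5 = 0. total_sold = 5
  Event 2 (sale 9): sell min(9,0)=0. stock: 0 - 0 = 0. total_sold = 5
  Event 3 (adjust +1): 0 + 1 = 1
  Event 4 (restock 25): 1 + 25 = 26
  Event 5 (return 1): 26 + 1 = 27
  Event 6 (sale 17): sell min(17,27)=17. stock: 27 - 17 = 10. total_sold = 22
  Event 7 (sale 25): sell min(25,10)=10. stock: 10 - 10 = 0. total_sold = 32
  Event 8 (sale 1): sell min(1,0)=0. stock: 0 - 0 = 0. total_sold = 32
  Event 9 (restock 7): 0 + 7 = 7
  Event 10 (sale 20): sell min(20,7)=7. stock: 7 - 7 = 0. total_sold = 39
  Event 11 (sale 3): sell min(3,0)=0. stock: 0 - 0 = 0. total_sold = 39
Final: stock = 0, total_sold = 39

First zero at event 1.

Answer: 1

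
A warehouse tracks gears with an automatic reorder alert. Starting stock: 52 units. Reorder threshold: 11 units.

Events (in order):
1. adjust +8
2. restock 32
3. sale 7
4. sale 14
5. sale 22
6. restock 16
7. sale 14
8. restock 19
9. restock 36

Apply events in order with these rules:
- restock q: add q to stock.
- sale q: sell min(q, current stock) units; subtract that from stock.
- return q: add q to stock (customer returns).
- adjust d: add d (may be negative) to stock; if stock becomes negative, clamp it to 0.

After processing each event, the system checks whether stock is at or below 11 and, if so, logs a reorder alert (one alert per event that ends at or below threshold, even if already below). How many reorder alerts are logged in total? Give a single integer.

Answer: 0

Derivation:
Processing events:
Start: stock = 52
  Event 1 (adjust +8): 52 + 8 = 60
  Event 2 (restock 32): 60 + 32 = 92
  Event 3 (sale 7): sell min(7,92)=7. stock: 92 - 7 = 85. total_sold = 7
  Event 4 (sale 14): sell min(14,85)=14. stock: 85 - 14 = 71. total_sold = 21
  Event 5 (sale 22): sell min(22,71)=22. stock: 71 - 22 = 49. total_sold = 43
  Event 6 (restock 16): 49 + 16 = 65
  Event 7 (sale 14): sell min(14,65)=14. stock: 65 - 14 = 51. total_sold = 57
  Event 8 (restock 19): 51 + 19 = 70
  Event 9 (restock 36): 70 + 36 = 106
Final: stock = 106, total_sold = 57

Checking against threshold 11:
  After event 1: stock=60 > 11
  After event 2: stock=92 > 11
  After event 3: stock=85 > 11
  After event 4: stock=71 > 11
  After event 5: stock=49 > 11
  After event 6: stock=65 > 11
  After event 7: stock=51 > 11
  After event 8: stock=70 > 11
  After event 9: stock=106 > 11
Alert events: []. Count = 0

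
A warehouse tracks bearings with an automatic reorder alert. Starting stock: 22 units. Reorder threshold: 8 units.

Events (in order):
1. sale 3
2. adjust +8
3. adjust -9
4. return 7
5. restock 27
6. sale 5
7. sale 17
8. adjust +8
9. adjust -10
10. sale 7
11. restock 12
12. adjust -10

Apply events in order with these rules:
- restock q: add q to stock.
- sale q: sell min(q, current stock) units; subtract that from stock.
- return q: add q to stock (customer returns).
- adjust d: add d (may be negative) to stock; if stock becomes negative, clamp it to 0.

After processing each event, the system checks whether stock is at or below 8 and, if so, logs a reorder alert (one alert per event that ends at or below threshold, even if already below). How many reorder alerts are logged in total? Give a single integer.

Answer: 0

Derivation:
Processing events:
Start: stock = 22
  Event 1 (sale 3): sell min(3,22)=3. stock: 22 - 3 = 19. total_sold = 3
  Event 2 (adjust +8): 19 + 8 = 27
  Event 3 (adjust -9): 27 + -9 = 18
  Event 4 (return 7): 18 + 7 = 25
  Event 5 (restock 27): 25 + 27 = 52
  Event 6 (sale 5): sell min(5,52)=5. stock: 52 - 5 = 47. total_sold = 8
  Event 7 (sale 17): sell min(17,47)=17. stock: 47 - 17 = 30. total_sold = 25
  Event 8 (adjust +8): 30 + 8 = 38
  Event 9 (adjust -10): 38 + -10 = 28
  Event 10 (sale 7): sell min(7,28)=7. stock: 28 - 7 = 21. total_sold = 32
  Event 11 (restock 12): 21 + 12 = 33
  Event 12 (adjust -10): 33 + -10 = 23
Final: stock = 23, total_sold = 32

Checking against threshold 8:
  After event 1: stock=19 > 8
  After event 2: stock=27 > 8
  After event 3: stock=18 > 8
  After event 4: stock=25 > 8
  After event 5: stock=52 > 8
  After event 6: stock=47 > 8
  After event 7: stock=30 > 8
  After event 8: stock=38 > 8
  After event 9: stock=28 > 8
  After event 10: stock=21 > 8
  After event 11: stock=33 > 8
  After event 12: stock=23 > 8
Alert events: []. Count = 0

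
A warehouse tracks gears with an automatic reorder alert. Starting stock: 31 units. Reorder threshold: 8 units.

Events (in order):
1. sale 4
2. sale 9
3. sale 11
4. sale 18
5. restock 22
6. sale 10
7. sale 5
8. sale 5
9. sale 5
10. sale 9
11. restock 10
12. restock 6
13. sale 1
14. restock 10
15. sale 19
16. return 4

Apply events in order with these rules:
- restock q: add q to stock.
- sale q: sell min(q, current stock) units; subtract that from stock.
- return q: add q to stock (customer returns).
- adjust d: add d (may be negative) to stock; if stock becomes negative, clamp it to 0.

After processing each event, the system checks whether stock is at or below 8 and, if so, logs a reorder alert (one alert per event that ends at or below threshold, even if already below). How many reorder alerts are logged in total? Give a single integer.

Answer: 7

Derivation:
Processing events:
Start: stock = 31
  Event 1 (sale 4): sell min(4,31)=4. stock: 31 - 4 = 27. total_sold = 4
  Event 2 (sale 9): sell min(9,27)=9. stock: 27 - 9 = 18. total_sold = 13
  Event 3 (sale 11): sell min(11,18)=11. stock: 18 - 11 = 7. total_sold = 24
  Event 4 (sale 18): sell min(18,7)=7. stock: 7 - 7 = 0. total_sold = 31
  Event 5 (restock 22): 0 + 22 = 22
  Event 6 (sale 10): sell min(10,22)=10. stock: 22 - 10 = 12. total_sold = 41
  Event 7 (sale 5): sell min(5,12)=5. stock: 12 - 5 = 7. total_sold = 46
  Event 8 (sale 5): sell min(5,7)=5. stock: 7 - 5 = 2. total_sold = 51
  Event 9 (sale 5): sell min(5,2)=2. stock: 2 - 2 = 0. total_sold = 53
  Event 10 (sale 9): sell min(9,0)=0. stock: 0 - 0 = 0. total_sold = 53
  Event 11 (restock 10): 0 + 10 = 10
  Event 12 (restock 6): 10 + 6 = 16
  Event 13 (sale 1): sell min(1,16)=1. stock: 16 - 1 = 15. total_sold = 54
  Event 14 (restock 10): 15 + 10 = 25
  Event 15 (sale 19): sell min(19,25)=19. stock: 25 - 19 = 6. total_sold = 73
  Event 16 (return 4): 6 + 4 = 10
Final: stock = 10, total_sold = 73

Checking against threshold 8:
  After event 1: stock=27 > 8
  After event 2: stock=18 > 8
  After event 3: stock=7 <= 8 -> ALERT
  After event 4: stock=0 <= 8 -> ALERT
  After event 5: stock=22 > 8
  After event 6: stock=12 > 8
  After event 7: stock=7 <= 8 -> ALERT
  After event 8: stock=2 <= 8 -> ALERT
  After event 9: stock=0 <= 8 -> ALERT
  After event 10: stock=0 <= 8 -> ALERT
  After event 11: stock=10 > 8
  After event 12: stock=16 > 8
  After event 13: stock=15 > 8
  After event 14: stock=25 > 8
  After event 15: stock=6 <= 8 -> ALERT
  After event 16: stock=10 > 8
Alert events: [3, 4, 7, 8, 9, 10, 15]. Count = 7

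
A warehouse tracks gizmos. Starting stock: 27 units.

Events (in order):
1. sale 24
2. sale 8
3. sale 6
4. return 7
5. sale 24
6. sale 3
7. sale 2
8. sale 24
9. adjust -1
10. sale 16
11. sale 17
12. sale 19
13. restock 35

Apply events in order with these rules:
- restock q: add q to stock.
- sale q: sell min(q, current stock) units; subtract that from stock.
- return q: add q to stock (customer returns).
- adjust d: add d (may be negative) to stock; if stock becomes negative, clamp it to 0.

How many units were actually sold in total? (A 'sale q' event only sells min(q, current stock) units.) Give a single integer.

Processing events:
Start: stock = 27
  Event 1 (sale 24): sell min(24,27)=24. stock: 27 - 24 = 3. total_sold = 24
  Event 2 (sale 8): sell min(8,3)=3. stock: 3 - 3 = 0. total_sold = 27
  Event 3 (sale 6): sell min(6,0)=0. stock: 0 - 0 = 0. total_sold = 27
  Event 4 (return 7): 0 + 7 = 7
  Event 5 (sale 24): sell min(24,7)=7. stock: 7 - 7 = 0. total_sold = 34
  Event 6 (sale 3): sell min(3,0)=0. stock: 0 - 0 = 0. total_sold = 34
  Event 7 (sale 2): sell min(2,0)=0. stock: 0 - 0 = 0. total_sold = 34
  Event 8 (sale 24): sell min(24,0)=0. stock: 0 - 0 = 0. total_sold = 34
  Event 9 (adjust -1): 0 + -1 = 0 (clamped to 0)
  Event 10 (sale 16): sell min(16,0)=0. stock: 0 - 0 = 0. total_sold = 34
  Event 11 (sale 17): sell min(17,0)=0. stock: 0 - 0 = 0. total_sold = 34
  Event 12 (sale 19): sell min(19,0)=0. stock: 0 - 0 = 0. total_sold = 34
  Event 13 (restock 35): 0 + 35 = 35
Final: stock = 35, total_sold = 34

Answer: 34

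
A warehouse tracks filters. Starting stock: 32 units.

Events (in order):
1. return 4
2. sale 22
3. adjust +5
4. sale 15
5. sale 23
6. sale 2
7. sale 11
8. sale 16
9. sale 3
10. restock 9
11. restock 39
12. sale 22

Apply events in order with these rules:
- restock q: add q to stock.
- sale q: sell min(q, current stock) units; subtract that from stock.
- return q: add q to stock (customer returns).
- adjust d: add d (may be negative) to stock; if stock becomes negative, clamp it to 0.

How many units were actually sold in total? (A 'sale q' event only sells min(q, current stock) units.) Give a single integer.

Answer: 63

Derivation:
Processing events:
Start: stock = 32
  Event 1 (return 4): 32 + 4 = 36
  Event 2 (sale 22): sell min(22,36)=22. stock: 36 - 22 = 14. total_sold = 22
  Event 3 (adjust +5): 14 + 5 = 19
  Event 4 (sale 15): sell min(15,19)=15. stock: 19 - 15 = 4. total_sold = 37
  Event 5 (sale 23): sell min(23,4)=4. stock: 4 - 4 = 0. total_sold = 41
  Event 6 (sale 2): sell min(2,0)=0. stock: 0 - 0 = 0. total_sold = 41
  Event 7 (sale 11): sell min(11,0)=0. stock: 0 - 0 = 0. total_sold = 41
  Event 8 (sale 16): sell min(16,0)=0. stock: 0 - 0 = 0. total_sold = 41
  Event 9 (sale 3): sell min(3,0)=0. stock: 0 - 0 = 0. total_sold = 41
  Event 10 (restock 9): 0 + 9 = 9
  Event 11 (restock 39): 9 + 39 = 48
  Event 12 (sale 22): sell min(22,48)=22. stock: 48 - 22 = 26. total_sold = 63
Final: stock = 26, total_sold = 63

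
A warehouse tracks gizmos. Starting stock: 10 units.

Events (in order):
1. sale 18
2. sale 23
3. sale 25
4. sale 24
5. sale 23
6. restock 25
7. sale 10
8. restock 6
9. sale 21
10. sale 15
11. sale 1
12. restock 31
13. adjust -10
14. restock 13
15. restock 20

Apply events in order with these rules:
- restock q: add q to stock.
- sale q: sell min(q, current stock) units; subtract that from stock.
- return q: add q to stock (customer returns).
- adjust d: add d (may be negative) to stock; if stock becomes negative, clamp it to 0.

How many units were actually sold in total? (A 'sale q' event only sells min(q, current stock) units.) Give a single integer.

Answer: 41

Derivation:
Processing events:
Start: stock = 10
  Event 1 (sale 18): sell min(18,10)=10. stock: 10 - 10 = 0. total_sold = 10
  Event 2 (sale 23): sell min(23,0)=0. stock: 0 - 0 = 0. total_sold = 10
  Event 3 (sale 25): sell min(25,0)=0. stock: 0 - 0 = 0. total_sold = 10
  Event 4 (sale 24): sell min(24,0)=0. stock: 0 - 0 = 0. total_sold = 10
  Event 5 (sale 23): sell min(23,0)=0. stock: 0 - 0 = 0. total_sold = 10
  Event 6 (restock 25): 0 + 25 = 25
  Event 7 (sale 10): sell min(10,25)=10. stock: 25 - 10 = 15. total_sold = 20
  Event 8 (restock 6): 15 + 6 = 21
  Event 9 (sale 21): sell min(21,21)=21. stock: 21 - 21 = 0. total_sold = 41
  Event 10 (sale 15): sell min(15,0)=0. stock: 0 - 0 = 0. total_sold = 41
  Event 11 (sale 1): sell min(1,0)=0. stock: 0 - 0 = 0. total_sold = 41
  Event 12 (restock 31): 0 + 31 = 31
  Event 13 (adjust -10): 31 + -10 = 21
  Event 14 (restock 13): 21 + 13 = 34
  Event 15 (restock 20): 34 + 20 = 54
Final: stock = 54, total_sold = 41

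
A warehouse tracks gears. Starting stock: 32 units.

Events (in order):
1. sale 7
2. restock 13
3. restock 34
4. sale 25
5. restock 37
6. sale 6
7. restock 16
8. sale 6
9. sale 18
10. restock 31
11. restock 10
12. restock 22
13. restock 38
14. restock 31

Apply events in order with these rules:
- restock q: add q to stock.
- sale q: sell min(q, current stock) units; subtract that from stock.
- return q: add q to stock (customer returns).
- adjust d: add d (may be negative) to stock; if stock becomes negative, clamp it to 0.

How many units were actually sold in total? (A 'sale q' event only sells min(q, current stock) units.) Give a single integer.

Processing events:
Start: stock = 32
  Event 1 (sale 7): sell min(7,32)=7. stock: 32 - 7 = 25. total_sold = 7
  Event 2 (restock 13): 25 + 13 = 38
  Event 3 (restock 34): 38 + 34 = 72
  Event 4 (sale 25): sell min(25,72)=25. stock: 72 - 25 = 47. total_sold = 32
  Event 5 (restock 37): 47 + 37 = 84
  Event 6 (sale 6): sell min(6,84)=6. stock: 84 - 6 = 78. total_sold = 38
  Event 7 (restock 16): 78 + 16 = 94
  Event 8 (sale 6): sell min(6,94)=6. stock: 94 - 6 = 88. total_sold = 44
  Event 9 (sale 18): sell min(18,88)=18. stock: 88 - 18 = 70. total_sold = 62
  Event 10 (restock 31): 70 + 31 = 101
  Event 11 (restock 10): 101 + 10 = 111
  Event 12 (restock 22): 111 + 22 = 133
  Event 13 (restock 38): 133 + 38 = 171
  Event 14 (restock 31): 171 + 31 = 202
Final: stock = 202, total_sold = 62

Answer: 62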